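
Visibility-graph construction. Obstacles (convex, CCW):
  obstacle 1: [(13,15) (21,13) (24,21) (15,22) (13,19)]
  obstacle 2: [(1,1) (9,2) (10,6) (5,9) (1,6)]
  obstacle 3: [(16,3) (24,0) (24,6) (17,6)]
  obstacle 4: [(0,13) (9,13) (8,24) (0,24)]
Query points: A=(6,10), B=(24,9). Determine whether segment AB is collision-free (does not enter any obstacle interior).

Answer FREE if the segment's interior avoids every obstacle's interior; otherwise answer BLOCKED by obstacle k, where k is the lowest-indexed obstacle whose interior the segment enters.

Obstacle 1 [(13,15) (21,13) (24,21) (15,22) (13,19)]:
  edge (13,15)–(21,13): clear
  edge (21,13)–(24,21): clear
  edge (24,21)–(15,22): clear
  edge (15,22)–(13,19): clear
  edge (13,19)–(13,15): clear
  midpoint (15,19/2) outside
  → clear
Obstacle 2 [(1,1) (9,2) (10,6) (5,9) (1,6)]:
  edge (1,1)–(9,2): clear
  edge (9,2)–(10,6): clear
  edge (10,6)–(5,9): clear
  edge (5,9)–(1,6): clear
  edge (1,6)–(1,1): clear
  midpoint (15,19/2) outside
  → clear
Obstacle 3 [(16,3) (24,0) (24,6) (17,6)]:
  edge (16,3)–(24,0): clear
  edge (24,0)–(24,6): clear
  edge (24,6)–(17,6): clear
  edge (17,6)–(16,3): clear
  midpoint (15,19/2) outside
  → clear
Obstacle 4 [(0,13) (9,13) (8,24) (0,24)]:
  edge (0,13)–(9,13): clear
  edge (9,13)–(8,24): clear
  edge (8,24)–(0,24): clear
  edge (0,24)–(0,13): clear
  midpoint (15,19/2) outside
  → clear

FREE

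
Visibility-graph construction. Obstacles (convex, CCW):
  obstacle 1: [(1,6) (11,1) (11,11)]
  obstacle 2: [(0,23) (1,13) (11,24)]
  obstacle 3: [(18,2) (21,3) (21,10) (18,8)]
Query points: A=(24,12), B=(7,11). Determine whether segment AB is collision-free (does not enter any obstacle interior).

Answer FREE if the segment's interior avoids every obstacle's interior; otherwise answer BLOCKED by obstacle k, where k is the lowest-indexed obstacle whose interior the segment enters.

FREE

Obstacle 1 [(1,6) (11,1) (11,11)]:
  edge (1,6)–(11,1): clear
  edge (11,1)–(11,11): clear
  edge (11,11)–(1,6): clear
  midpoint (31/2,23/2) outside
  → clear
Obstacle 2 [(0,23) (1,13) (11,24)]:
  edge (0,23)–(1,13): clear
  edge (1,13)–(11,24): clear
  edge (11,24)–(0,23): clear
  midpoint (31/2,23/2) outside
  → clear
Obstacle 3 [(18,2) (21,3) (21,10) (18,8)]:
  edge (18,2)–(21,3): clear
  edge (21,3)–(21,10): clear
  edge (21,10)–(18,8): clear
  edge (18,8)–(18,2): clear
  midpoint (31/2,23/2) outside
  → clear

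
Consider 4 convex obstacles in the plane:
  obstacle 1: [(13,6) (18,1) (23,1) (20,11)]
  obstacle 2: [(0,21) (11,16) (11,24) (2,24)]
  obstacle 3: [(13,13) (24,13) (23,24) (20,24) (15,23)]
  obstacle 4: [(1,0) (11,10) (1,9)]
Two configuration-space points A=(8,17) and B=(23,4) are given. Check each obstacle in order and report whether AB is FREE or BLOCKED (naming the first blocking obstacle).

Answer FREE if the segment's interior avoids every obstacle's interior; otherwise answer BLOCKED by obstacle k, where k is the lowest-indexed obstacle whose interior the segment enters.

BLOCKED by obstacle 1

Obstacle 1 [(13,6) (18,1) (23,1) (20,11)]:
  edge (13,6)–(18,1): clear
  edge (18,1)–(23,1): clear
  edge (23,1)–(20,11): crosses AB
  edge (20,11)–(13,6): crosses AB
  → BLOCKED
Obstacle 2 [(0,21) (11,16) (11,24) (2,24)]:
  edge (0,21)–(11,16): clear
  edge (11,16)–(11,24): clear
  edge (11,24)–(2,24): clear
  edge (2,24)–(0,21): clear
  midpoint (31/2,21/2) outside
  → clear
Obstacle 3 [(13,13) (24,13) (23,24) (20,24) (15,23)]:
  edge (13,13)–(24,13): clear
  edge (24,13)–(23,24): clear
  edge (23,24)–(20,24): clear
  edge (20,24)–(15,23): clear
  edge (15,23)–(13,13): clear
  midpoint (31/2,21/2) outside
  → clear
Obstacle 4 [(1,0) (11,10) (1,9)]:
  edge (1,0)–(11,10): clear
  edge (11,10)–(1,9): clear
  edge (1,9)–(1,0): clear
  midpoint (31/2,21/2) outside
  → clear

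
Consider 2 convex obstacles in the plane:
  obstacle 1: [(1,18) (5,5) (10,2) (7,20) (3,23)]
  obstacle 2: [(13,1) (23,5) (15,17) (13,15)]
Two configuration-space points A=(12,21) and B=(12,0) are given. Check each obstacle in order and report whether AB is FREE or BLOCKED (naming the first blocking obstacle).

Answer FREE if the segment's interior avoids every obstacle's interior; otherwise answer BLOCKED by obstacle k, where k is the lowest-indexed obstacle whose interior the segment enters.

Obstacle 1 [(1,18) (5,5) (10,2) (7,20) (3,23)]:
  edge (1,18)–(5,5): clear
  edge (5,5)–(10,2): clear
  edge (10,2)–(7,20): clear
  edge (7,20)–(3,23): clear
  edge (3,23)–(1,18): clear
  midpoint (12,21/2) outside
  → clear
Obstacle 2 [(13,1) (23,5) (15,17) (13,15)]:
  edge (13,1)–(23,5): clear
  edge (23,5)–(15,17): clear
  edge (15,17)–(13,15): clear
  edge (13,15)–(13,1): clear
  midpoint (12,21/2) outside
  → clear

FREE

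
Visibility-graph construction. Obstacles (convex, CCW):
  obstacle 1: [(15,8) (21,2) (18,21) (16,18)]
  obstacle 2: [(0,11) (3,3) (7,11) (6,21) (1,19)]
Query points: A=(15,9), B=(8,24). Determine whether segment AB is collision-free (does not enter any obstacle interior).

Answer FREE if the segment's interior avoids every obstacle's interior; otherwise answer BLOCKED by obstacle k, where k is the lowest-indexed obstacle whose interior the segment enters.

FREE

Obstacle 1 [(15,8) (21,2) (18,21) (16,18)]:
  edge (15,8)–(21,2): clear
  edge (21,2)–(18,21): clear
  edge (18,21)–(16,18): clear
  edge (16,18)–(15,8): clear
  midpoint (23/2,33/2) outside
  → clear
Obstacle 2 [(0,11) (3,3) (7,11) (6,21) (1,19)]:
  edge (0,11)–(3,3): clear
  edge (3,3)–(7,11): clear
  edge (7,11)–(6,21): clear
  edge (6,21)–(1,19): clear
  edge (1,19)–(0,11): clear
  midpoint (23/2,33/2) outside
  → clear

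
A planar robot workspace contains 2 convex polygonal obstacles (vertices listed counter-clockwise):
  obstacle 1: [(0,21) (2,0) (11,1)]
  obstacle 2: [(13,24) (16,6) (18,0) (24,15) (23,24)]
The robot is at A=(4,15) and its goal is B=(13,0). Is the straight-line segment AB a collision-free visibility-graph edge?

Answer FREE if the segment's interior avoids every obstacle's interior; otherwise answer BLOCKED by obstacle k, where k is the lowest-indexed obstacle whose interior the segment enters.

Obstacle 1 [(0,21) (2,0) (11,1)]:
  edge (0,21)–(2,0): clear
  edge (2,0)–(11,1): clear
  edge (11,1)–(0,21): clear
  midpoint (17/2,15/2) outside
  → clear
Obstacle 2 [(13,24) (16,6) (18,0) (24,15) (23,24)]:
  edge (13,24)–(16,6): clear
  edge (16,6)–(18,0): clear
  edge (18,0)–(24,15): clear
  edge (24,15)–(23,24): clear
  edge (23,24)–(13,24): clear
  midpoint (17/2,15/2) outside
  → clear

FREE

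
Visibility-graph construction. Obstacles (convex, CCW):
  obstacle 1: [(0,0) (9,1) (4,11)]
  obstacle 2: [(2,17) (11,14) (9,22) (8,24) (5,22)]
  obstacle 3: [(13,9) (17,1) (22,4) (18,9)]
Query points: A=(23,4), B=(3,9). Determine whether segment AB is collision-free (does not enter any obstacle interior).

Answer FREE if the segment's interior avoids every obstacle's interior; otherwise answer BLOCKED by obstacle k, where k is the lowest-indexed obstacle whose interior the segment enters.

BLOCKED by obstacle 1

Obstacle 1 [(0,0) (9,1) (4,11)]:
  edge (0,0)–(9,1): clear
  edge (9,1)–(4,11): crosses AB
  edge (4,11)–(0,0): crosses AB
  → BLOCKED
Obstacle 2 [(2,17) (11,14) (9,22) (8,24) (5,22)]:
  edge (2,17)–(11,14): clear
  edge (11,14)–(9,22): clear
  edge (9,22)–(8,24): clear
  edge (8,24)–(5,22): clear
  edge (5,22)–(2,17): clear
  midpoint (13,13/2) outside
  → clear
Obstacle 3 [(13,9) (17,1) (22,4) (18,9)]:
  edge (13,9)–(17,1): crosses AB
  edge (17,1)–(22,4): clear
  edge (22,4)–(18,9): crosses AB
  edge (18,9)–(13,9): clear
  → BLOCKED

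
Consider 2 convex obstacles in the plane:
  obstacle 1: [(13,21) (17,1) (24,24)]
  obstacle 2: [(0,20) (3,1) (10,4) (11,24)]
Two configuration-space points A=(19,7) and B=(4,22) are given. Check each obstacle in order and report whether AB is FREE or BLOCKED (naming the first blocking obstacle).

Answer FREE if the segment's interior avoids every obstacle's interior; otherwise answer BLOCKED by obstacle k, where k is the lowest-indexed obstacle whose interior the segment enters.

Obstacle 1 [(13,21) (17,1) (24,24)]:
  edge (13,21)–(17,1): crosses AB
  edge (17,1)–(24,24): crosses AB
  edge (24,24)–(13,21): clear
  → BLOCKED
Obstacle 2 [(0,20) (3,1) (10,4) (11,24)]:
  edge (0,20)–(3,1): clear
  edge (3,1)–(10,4): clear
  edge (10,4)–(11,24): crosses AB
  edge (11,24)–(0,20): crosses AB
  → BLOCKED

BLOCKED by obstacle 1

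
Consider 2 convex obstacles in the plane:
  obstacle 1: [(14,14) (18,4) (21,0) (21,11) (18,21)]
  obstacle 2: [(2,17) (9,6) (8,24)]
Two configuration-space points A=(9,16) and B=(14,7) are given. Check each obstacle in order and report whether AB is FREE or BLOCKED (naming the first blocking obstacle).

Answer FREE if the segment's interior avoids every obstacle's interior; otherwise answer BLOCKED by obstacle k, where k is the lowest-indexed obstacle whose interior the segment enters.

Obstacle 1 [(14,14) (18,4) (21,0) (21,11) (18,21)]:
  edge (14,14)–(18,4): clear
  edge (18,4)–(21,0): clear
  edge (21,0)–(21,11): clear
  edge (21,11)–(18,21): clear
  edge (18,21)–(14,14): clear
  midpoint (23/2,23/2) outside
  → clear
Obstacle 2 [(2,17) (9,6) (8,24)]:
  edge (2,17)–(9,6): clear
  edge (9,6)–(8,24): clear
  edge (8,24)–(2,17): clear
  midpoint (23/2,23/2) outside
  → clear

FREE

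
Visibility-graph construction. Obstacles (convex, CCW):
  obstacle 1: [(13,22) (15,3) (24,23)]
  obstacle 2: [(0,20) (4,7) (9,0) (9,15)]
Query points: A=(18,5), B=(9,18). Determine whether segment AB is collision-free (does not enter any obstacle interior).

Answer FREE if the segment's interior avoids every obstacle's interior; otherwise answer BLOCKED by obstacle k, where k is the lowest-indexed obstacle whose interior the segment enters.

Obstacle 1 [(13,22) (15,3) (24,23)]:
  edge (13,22)–(15,3): crosses AB
  edge (15,3)–(24,23): crosses AB
  edge (24,23)–(13,22): clear
  → BLOCKED
Obstacle 2 [(0,20) (4,7) (9,0) (9,15)]:
  edge (0,20)–(4,7): clear
  edge (4,7)–(9,0): clear
  edge (9,0)–(9,15): clear
  edge (9,15)–(0,20): clear
  midpoint (27/2,23/2) outside
  → clear

BLOCKED by obstacle 1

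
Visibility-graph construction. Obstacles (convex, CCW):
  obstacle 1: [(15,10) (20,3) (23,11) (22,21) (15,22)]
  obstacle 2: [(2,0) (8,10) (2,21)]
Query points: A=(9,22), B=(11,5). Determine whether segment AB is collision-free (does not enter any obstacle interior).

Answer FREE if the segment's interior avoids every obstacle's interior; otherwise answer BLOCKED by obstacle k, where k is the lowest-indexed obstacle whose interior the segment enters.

Obstacle 1 [(15,10) (20,3) (23,11) (22,21) (15,22)]:
  edge (15,10)–(20,3): clear
  edge (20,3)–(23,11): clear
  edge (23,11)–(22,21): clear
  edge (22,21)–(15,22): clear
  edge (15,22)–(15,10): clear
  midpoint (10,27/2) outside
  → clear
Obstacle 2 [(2,0) (8,10) (2,21)]:
  edge (2,0)–(8,10): clear
  edge (8,10)–(2,21): clear
  edge (2,21)–(2,0): clear
  midpoint (10,27/2) outside
  → clear

FREE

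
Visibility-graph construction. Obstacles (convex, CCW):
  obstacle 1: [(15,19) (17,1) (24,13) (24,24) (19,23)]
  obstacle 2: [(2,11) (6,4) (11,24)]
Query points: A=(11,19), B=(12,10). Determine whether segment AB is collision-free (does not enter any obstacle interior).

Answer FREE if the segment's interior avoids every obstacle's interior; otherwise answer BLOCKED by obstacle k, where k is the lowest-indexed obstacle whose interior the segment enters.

Obstacle 1 [(15,19) (17,1) (24,13) (24,24) (19,23)]:
  edge (15,19)–(17,1): clear
  edge (17,1)–(24,13): clear
  edge (24,13)–(24,24): clear
  edge (24,24)–(19,23): clear
  edge (19,23)–(15,19): clear
  midpoint (23/2,29/2) outside
  → clear
Obstacle 2 [(2,11) (6,4) (11,24)]:
  edge (2,11)–(6,4): clear
  edge (6,4)–(11,24): clear
  edge (11,24)–(2,11): clear
  midpoint (23/2,29/2) outside
  → clear

FREE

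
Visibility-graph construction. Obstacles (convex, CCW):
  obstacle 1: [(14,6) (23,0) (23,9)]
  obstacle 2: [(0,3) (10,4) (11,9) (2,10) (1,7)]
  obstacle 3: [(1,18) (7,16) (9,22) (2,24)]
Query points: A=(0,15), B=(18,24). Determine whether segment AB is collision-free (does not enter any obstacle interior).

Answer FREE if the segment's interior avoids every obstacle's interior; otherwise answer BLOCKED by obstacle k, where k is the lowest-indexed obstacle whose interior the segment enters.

Obstacle 1 [(14,6) (23,0) (23,9)]:
  edge (14,6)–(23,0): clear
  edge (23,0)–(23,9): clear
  edge (23,9)–(14,6): clear
  midpoint (9,39/2) outside
  → clear
Obstacle 2 [(0,3) (10,4) (11,9) (2,10) (1,7)]:
  edge (0,3)–(10,4): clear
  edge (10,4)–(11,9): clear
  edge (11,9)–(2,10): clear
  edge (2,10)–(1,7): clear
  edge (1,7)–(0,3): clear
  midpoint (9,39/2) outside
  → clear
Obstacle 3 [(1,18) (7,16) (9,22) (2,24)]:
  edge (1,18)–(7,16): crosses AB
  edge (7,16)–(9,22): crosses AB
  edge (9,22)–(2,24): clear
  edge (2,24)–(1,18): clear
  → BLOCKED

BLOCKED by obstacle 3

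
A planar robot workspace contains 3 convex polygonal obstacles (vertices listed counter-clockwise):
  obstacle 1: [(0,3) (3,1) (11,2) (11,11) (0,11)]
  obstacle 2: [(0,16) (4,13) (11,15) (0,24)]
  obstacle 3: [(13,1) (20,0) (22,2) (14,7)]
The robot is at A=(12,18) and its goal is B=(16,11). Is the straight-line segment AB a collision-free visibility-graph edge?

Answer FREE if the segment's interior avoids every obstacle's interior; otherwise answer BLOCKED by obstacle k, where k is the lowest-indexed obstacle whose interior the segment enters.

Obstacle 1 [(0,3) (3,1) (11,2) (11,11) (0,11)]:
  edge (0,3)–(3,1): clear
  edge (3,1)–(11,2): clear
  edge (11,2)–(11,11): clear
  edge (11,11)–(0,11): clear
  edge (0,11)–(0,3): clear
  midpoint (14,29/2) outside
  → clear
Obstacle 2 [(0,16) (4,13) (11,15) (0,24)]:
  edge (0,16)–(4,13): clear
  edge (4,13)–(11,15): clear
  edge (11,15)–(0,24): clear
  edge (0,24)–(0,16): clear
  midpoint (14,29/2) outside
  → clear
Obstacle 3 [(13,1) (20,0) (22,2) (14,7)]:
  edge (13,1)–(20,0): clear
  edge (20,0)–(22,2): clear
  edge (22,2)–(14,7): clear
  edge (14,7)–(13,1): clear
  midpoint (14,29/2) outside
  → clear

FREE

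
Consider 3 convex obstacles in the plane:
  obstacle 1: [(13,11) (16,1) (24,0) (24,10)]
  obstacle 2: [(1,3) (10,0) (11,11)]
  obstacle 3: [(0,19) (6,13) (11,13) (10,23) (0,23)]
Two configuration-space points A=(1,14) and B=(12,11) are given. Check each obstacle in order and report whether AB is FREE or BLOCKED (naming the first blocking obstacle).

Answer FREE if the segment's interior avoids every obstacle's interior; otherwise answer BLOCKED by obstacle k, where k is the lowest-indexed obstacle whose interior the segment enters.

FREE

Obstacle 1 [(13,11) (16,1) (24,0) (24,10)]:
  edge (13,11)–(16,1): clear
  edge (16,1)–(24,0): clear
  edge (24,0)–(24,10): clear
  edge (24,10)–(13,11): clear
  midpoint (13/2,25/2) outside
  → clear
Obstacle 2 [(1,3) (10,0) (11,11)]:
  edge (1,3)–(10,0): clear
  edge (10,0)–(11,11): clear
  edge (11,11)–(1,3): clear
  midpoint (13/2,25/2) outside
  → clear
Obstacle 3 [(0,19) (6,13) (11,13) (10,23) (0,23)]:
  edge (0,19)–(6,13): clear
  edge (6,13)–(11,13): clear
  edge (11,13)–(10,23): clear
  edge (10,23)–(0,23): clear
  edge (0,23)–(0,19): clear
  midpoint (13/2,25/2) outside
  → clear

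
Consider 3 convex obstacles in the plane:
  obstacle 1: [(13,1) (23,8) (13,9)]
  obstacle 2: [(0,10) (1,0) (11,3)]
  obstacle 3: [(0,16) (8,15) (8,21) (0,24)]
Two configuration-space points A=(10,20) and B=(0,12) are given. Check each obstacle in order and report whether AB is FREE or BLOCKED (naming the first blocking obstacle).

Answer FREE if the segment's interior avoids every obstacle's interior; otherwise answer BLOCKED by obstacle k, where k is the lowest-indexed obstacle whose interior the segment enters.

Obstacle 1 [(13,1) (23,8) (13,9)]:
  edge (13,1)–(23,8): clear
  edge (23,8)–(13,9): clear
  edge (13,9)–(13,1): clear
  midpoint (5,16) outside
  → clear
Obstacle 2 [(0,10) (1,0) (11,3)]:
  edge (0,10)–(1,0): clear
  edge (1,0)–(11,3): clear
  edge (11,3)–(0,10): clear
  midpoint (5,16) outside
  → clear
Obstacle 3 [(0,16) (8,15) (8,21) (0,24)]:
  edge (0,16)–(8,15): crosses AB
  edge (8,15)–(8,21): crosses AB
  edge (8,21)–(0,24): clear
  edge (0,24)–(0,16): clear
  → BLOCKED

BLOCKED by obstacle 3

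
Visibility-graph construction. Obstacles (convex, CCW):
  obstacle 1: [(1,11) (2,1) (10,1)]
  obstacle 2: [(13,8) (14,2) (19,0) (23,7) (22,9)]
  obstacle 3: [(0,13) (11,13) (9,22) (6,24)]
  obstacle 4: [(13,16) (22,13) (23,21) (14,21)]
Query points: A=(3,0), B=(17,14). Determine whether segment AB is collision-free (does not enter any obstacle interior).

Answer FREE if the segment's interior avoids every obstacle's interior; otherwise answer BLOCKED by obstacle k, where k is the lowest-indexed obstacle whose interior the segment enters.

BLOCKED by obstacle 1

Obstacle 1 [(1,11) (2,1) (10,1)]:
  edge (1,11)–(2,1): clear
  edge (2,1)–(10,1): crosses AB
  edge (10,1)–(1,11): crosses AB
  → BLOCKED
Obstacle 2 [(13,8) (14,2) (19,0) (23,7) (22,9)]:
  edge (13,8)–(14,2): clear
  edge (14,2)–(19,0): clear
  edge (19,0)–(23,7): clear
  edge (23,7)–(22,9): clear
  edge (22,9)–(13,8): clear
  midpoint (10,7) outside
  → clear
Obstacle 3 [(0,13) (11,13) (9,22) (6,24)]:
  edge (0,13)–(11,13): clear
  edge (11,13)–(9,22): clear
  edge (9,22)–(6,24): clear
  edge (6,24)–(0,13): clear
  midpoint (10,7) outside
  → clear
Obstacle 4 [(13,16) (22,13) (23,21) (14,21)]:
  edge (13,16)–(22,13): clear
  edge (22,13)–(23,21): clear
  edge (23,21)–(14,21): clear
  edge (14,21)–(13,16): clear
  midpoint (10,7) outside
  → clear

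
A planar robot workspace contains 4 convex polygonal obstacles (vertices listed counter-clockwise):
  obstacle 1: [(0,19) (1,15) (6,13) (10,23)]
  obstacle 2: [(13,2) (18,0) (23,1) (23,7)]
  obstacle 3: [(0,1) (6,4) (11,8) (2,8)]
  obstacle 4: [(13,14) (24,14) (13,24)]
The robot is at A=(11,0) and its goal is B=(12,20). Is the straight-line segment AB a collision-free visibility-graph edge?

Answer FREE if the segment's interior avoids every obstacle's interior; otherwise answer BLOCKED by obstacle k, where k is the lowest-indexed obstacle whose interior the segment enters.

Obstacle 1 [(0,19) (1,15) (6,13) (10,23)]:
  edge (0,19)–(1,15): clear
  edge (1,15)–(6,13): clear
  edge (6,13)–(10,23): clear
  edge (10,23)–(0,19): clear
  midpoint (23/2,10) outside
  → clear
Obstacle 2 [(13,2) (18,0) (23,1) (23,7)]:
  edge (13,2)–(18,0): clear
  edge (18,0)–(23,1): clear
  edge (23,1)–(23,7): clear
  edge (23,7)–(13,2): clear
  midpoint (23/2,10) outside
  → clear
Obstacle 3 [(0,1) (6,4) (11,8) (2,8)]:
  edge (0,1)–(6,4): clear
  edge (6,4)–(11,8): clear
  edge (11,8)–(2,8): clear
  edge (2,8)–(0,1): clear
  midpoint (23/2,10) outside
  → clear
Obstacle 4 [(13,14) (24,14) (13,24)]:
  edge (13,14)–(24,14): clear
  edge (24,14)–(13,24): clear
  edge (13,24)–(13,14): clear
  midpoint (23/2,10) outside
  → clear

FREE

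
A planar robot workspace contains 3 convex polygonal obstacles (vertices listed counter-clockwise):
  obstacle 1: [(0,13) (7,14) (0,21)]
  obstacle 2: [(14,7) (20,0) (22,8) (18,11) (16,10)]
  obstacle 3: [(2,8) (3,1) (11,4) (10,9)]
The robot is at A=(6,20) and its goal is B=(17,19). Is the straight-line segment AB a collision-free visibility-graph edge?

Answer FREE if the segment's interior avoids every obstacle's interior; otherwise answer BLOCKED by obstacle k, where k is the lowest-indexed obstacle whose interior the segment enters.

FREE

Obstacle 1 [(0,13) (7,14) (0,21)]:
  edge (0,13)–(7,14): clear
  edge (7,14)–(0,21): clear
  edge (0,21)–(0,13): clear
  midpoint (23/2,39/2) outside
  → clear
Obstacle 2 [(14,7) (20,0) (22,8) (18,11) (16,10)]:
  edge (14,7)–(20,0): clear
  edge (20,0)–(22,8): clear
  edge (22,8)–(18,11): clear
  edge (18,11)–(16,10): clear
  edge (16,10)–(14,7): clear
  midpoint (23/2,39/2) outside
  → clear
Obstacle 3 [(2,8) (3,1) (11,4) (10,9)]:
  edge (2,8)–(3,1): clear
  edge (3,1)–(11,4): clear
  edge (11,4)–(10,9): clear
  edge (10,9)–(2,8): clear
  midpoint (23/2,39/2) outside
  → clear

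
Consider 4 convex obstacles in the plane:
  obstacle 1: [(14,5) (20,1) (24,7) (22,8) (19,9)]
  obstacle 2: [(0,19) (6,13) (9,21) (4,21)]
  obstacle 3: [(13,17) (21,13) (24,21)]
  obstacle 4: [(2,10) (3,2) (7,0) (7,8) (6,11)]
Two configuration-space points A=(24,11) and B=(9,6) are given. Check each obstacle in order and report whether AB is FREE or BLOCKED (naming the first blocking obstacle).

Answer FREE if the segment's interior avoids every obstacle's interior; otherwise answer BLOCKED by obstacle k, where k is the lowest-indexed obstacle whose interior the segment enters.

Obstacle 1 [(14,5) (20,1) (24,7) (22,8) (19,9)]:
  edge (14,5)–(20,1): clear
  edge (20,1)–(24,7): clear
  edge (24,7)–(22,8): clear
  edge (22,8)–(19,9): clear
  edge (19,9)–(14,5): clear
  midpoint (33/2,17/2) outside
  → clear
Obstacle 2 [(0,19) (6,13) (9,21) (4,21)]:
  edge (0,19)–(6,13): clear
  edge (6,13)–(9,21): clear
  edge (9,21)–(4,21): clear
  edge (4,21)–(0,19): clear
  midpoint (33/2,17/2) outside
  → clear
Obstacle 3 [(13,17) (21,13) (24,21)]:
  edge (13,17)–(21,13): clear
  edge (21,13)–(24,21): clear
  edge (24,21)–(13,17): clear
  midpoint (33/2,17/2) outside
  → clear
Obstacle 4 [(2,10) (3,2) (7,0) (7,8) (6,11)]:
  edge (2,10)–(3,2): clear
  edge (3,2)–(7,0): clear
  edge (7,0)–(7,8): clear
  edge (7,8)–(6,11): clear
  edge (6,11)–(2,10): clear
  midpoint (33/2,17/2) outside
  → clear

FREE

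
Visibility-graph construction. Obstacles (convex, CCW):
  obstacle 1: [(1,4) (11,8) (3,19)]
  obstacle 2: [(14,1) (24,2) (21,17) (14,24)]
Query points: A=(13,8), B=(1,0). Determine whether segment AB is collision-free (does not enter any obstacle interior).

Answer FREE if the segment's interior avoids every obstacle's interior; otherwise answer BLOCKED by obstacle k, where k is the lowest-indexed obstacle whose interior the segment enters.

Obstacle 1 [(1,4) (11,8) (3,19)]:
  edge (1,4)–(11,8): clear
  edge (11,8)–(3,19): clear
  edge (3,19)–(1,4): clear
  midpoint (7,4) outside
  → clear
Obstacle 2 [(14,1) (24,2) (21,17) (14,24)]:
  edge (14,1)–(24,2): clear
  edge (24,2)–(21,17): clear
  edge (21,17)–(14,24): clear
  edge (14,24)–(14,1): clear
  midpoint (7,4) outside
  → clear

FREE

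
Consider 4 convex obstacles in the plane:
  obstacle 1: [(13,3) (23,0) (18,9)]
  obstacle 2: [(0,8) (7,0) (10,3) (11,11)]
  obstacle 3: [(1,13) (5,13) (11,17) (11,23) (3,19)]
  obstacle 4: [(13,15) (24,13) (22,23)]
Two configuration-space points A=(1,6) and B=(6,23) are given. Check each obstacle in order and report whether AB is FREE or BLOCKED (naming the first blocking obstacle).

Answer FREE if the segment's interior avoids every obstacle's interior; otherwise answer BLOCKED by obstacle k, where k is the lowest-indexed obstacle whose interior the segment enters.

BLOCKED by obstacle 2

Obstacle 1 [(13,3) (23,0) (18,9)]:
  edge (13,3)–(23,0): clear
  edge (23,0)–(18,9): clear
  edge (18,9)–(13,3): clear
  midpoint (7/2,29/2) outside
  → clear
Obstacle 2 [(0,8) (7,0) (10,3) (11,11)]:
  edge (0,8)–(7,0): crosses AB
  edge (7,0)–(10,3): clear
  edge (10,3)–(11,11): clear
  edge (11,11)–(0,8): crosses AB
  → BLOCKED
Obstacle 3 [(1,13) (5,13) (11,17) (11,23) (3,19)]:
  edge (1,13)–(5,13): crosses AB
  edge (5,13)–(11,17): clear
  edge (11,17)–(11,23): clear
  edge (11,23)–(3,19): crosses AB
  edge (3,19)–(1,13): clear
  → BLOCKED
Obstacle 4 [(13,15) (24,13) (22,23)]:
  edge (13,15)–(24,13): clear
  edge (24,13)–(22,23): clear
  edge (22,23)–(13,15): clear
  midpoint (7/2,29/2) outside
  → clear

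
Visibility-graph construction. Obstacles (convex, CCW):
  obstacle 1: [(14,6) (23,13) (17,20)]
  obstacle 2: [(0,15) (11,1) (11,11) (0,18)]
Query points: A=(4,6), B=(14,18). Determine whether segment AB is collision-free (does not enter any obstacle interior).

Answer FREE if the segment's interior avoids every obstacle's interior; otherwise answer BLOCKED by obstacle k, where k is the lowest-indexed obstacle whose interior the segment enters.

Obstacle 1 [(14,6) (23,13) (17,20)]:
  edge (14,6)–(23,13): clear
  edge (23,13)–(17,20): clear
  edge (17,20)–(14,6): clear
  midpoint (9,12) outside
  → clear
Obstacle 2 [(0,15) (11,1) (11,11) (0,18)]:
  edge (0,15)–(11,1): crosses AB
  edge (11,1)–(11,11): clear
  edge (11,11)–(0,18): crosses AB
  edge (0,18)–(0,15): clear
  → BLOCKED

BLOCKED by obstacle 2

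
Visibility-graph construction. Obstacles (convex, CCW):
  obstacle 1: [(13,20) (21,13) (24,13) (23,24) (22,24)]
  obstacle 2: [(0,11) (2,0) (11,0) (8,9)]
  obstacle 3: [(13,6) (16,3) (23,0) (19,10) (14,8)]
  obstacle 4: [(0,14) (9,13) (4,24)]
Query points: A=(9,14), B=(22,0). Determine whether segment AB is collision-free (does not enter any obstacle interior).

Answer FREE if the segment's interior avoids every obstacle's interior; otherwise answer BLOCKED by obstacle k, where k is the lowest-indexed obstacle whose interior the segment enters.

Obstacle 1 [(13,20) (21,13) (24,13) (23,24) (22,24)]:
  edge (13,20)–(21,13): clear
  edge (21,13)–(24,13): clear
  edge (24,13)–(23,24): clear
  edge (23,24)–(22,24): clear
  edge (22,24)–(13,20): clear
  midpoint (31/2,7) outside
  → clear
Obstacle 2 [(0,11) (2,0) (11,0) (8,9)]:
  edge (0,11)–(2,0): clear
  edge (2,0)–(11,0): clear
  edge (11,0)–(8,9): clear
  edge (8,9)–(0,11): clear
  midpoint (31/2,7) outside
  → clear
Obstacle 3 [(13,6) (16,3) (23,0) (19,10) (14,8)]:
  edge (13,6)–(16,3): clear
  edge (16,3)–(23,0): crosses AB
  edge (23,0)–(19,10): clear
  edge (19,10)–(14,8): crosses AB
  edge (14,8)–(13,6): clear
  → BLOCKED
Obstacle 4 [(0,14) (9,13) (4,24)]:
  edge (0,14)–(9,13): clear
  edge (9,13)–(4,24): clear
  edge (4,24)–(0,14): clear
  midpoint (31/2,7) outside
  → clear

BLOCKED by obstacle 3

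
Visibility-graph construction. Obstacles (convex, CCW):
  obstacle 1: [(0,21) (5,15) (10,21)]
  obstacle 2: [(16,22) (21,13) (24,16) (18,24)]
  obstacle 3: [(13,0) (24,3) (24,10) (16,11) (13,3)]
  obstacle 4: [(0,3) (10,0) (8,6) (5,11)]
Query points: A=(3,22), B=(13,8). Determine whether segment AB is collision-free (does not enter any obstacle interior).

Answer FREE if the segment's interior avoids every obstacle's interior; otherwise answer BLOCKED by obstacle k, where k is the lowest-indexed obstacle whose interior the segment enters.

BLOCKED by obstacle 1

Obstacle 1 [(0,21) (5,15) (10,21)]:
  edge (0,21)–(5,15): clear
  edge (5,15)–(10,21): crosses AB
  edge (10,21)–(0,21): crosses AB
  → BLOCKED
Obstacle 2 [(16,22) (21,13) (24,16) (18,24)]:
  edge (16,22)–(21,13): clear
  edge (21,13)–(24,16): clear
  edge (24,16)–(18,24): clear
  edge (18,24)–(16,22): clear
  midpoint (8,15) outside
  → clear
Obstacle 3 [(13,0) (24,3) (24,10) (16,11) (13,3)]:
  edge (13,0)–(24,3): clear
  edge (24,3)–(24,10): clear
  edge (24,10)–(16,11): clear
  edge (16,11)–(13,3): clear
  edge (13,3)–(13,0): clear
  midpoint (8,15) outside
  → clear
Obstacle 4 [(0,3) (10,0) (8,6) (5,11)]:
  edge (0,3)–(10,0): clear
  edge (10,0)–(8,6): clear
  edge (8,6)–(5,11): clear
  edge (5,11)–(0,3): clear
  midpoint (8,15) outside
  → clear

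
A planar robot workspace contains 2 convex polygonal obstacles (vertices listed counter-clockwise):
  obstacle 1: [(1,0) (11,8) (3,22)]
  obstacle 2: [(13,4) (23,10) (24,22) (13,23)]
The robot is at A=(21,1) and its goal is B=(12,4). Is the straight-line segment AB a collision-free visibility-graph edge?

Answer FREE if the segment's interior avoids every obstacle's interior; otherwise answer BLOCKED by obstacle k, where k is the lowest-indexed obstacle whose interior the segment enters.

Obstacle 1 [(1,0) (11,8) (3,22)]:
  edge (1,0)–(11,8): clear
  edge (11,8)–(3,22): clear
  edge (3,22)–(1,0): clear
  midpoint (33/2,5/2) outside
  → clear
Obstacle 2 [(13,4) (23,10) (24,22) (13,23)]:
  edge (13,4)–(23,10): clear
  edge (23,10)–(24,22): clear
  edge (24,22)–(13,23): clear
  edge (13,23)–(13,4): clear
  midpoint (33/2,5/2) outside
  → clear

FREE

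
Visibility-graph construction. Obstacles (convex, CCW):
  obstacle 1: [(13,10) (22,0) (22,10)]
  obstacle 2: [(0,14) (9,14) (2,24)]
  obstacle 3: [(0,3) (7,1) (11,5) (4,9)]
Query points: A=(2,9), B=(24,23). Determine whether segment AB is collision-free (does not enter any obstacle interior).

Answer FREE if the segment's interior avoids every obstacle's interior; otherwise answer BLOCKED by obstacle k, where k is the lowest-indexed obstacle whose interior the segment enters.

FREE

Obstacle 1 [(13,10) (22,0) (22,10)]:
  edge (13,10)–(22,0): clear
  edge (22,0)–(22,10): clear
  edge (22,10)–(13,10): clear
  midpoint (13,16) outside
  → clear
Obstacle 2 [(0,14) (9,14) (2,24)]:
  edge (0,14)–(9,14): clear
  edge (9,14)–(2,24): clear
  edge (2,24)–(0,14): clear
  midpoint (13,16) outside
  → clear
Obstacle 3 [(0,3) (7,1) (11,5) (4,9)]:
  edge (0,3)–(7,1): clear
  edge (7,1)–(11,5): clear
  edge (11,5)–(4,9): clear
  edge (4,9)–(0,3): clear
  midpoint (13,16) outside
  → clear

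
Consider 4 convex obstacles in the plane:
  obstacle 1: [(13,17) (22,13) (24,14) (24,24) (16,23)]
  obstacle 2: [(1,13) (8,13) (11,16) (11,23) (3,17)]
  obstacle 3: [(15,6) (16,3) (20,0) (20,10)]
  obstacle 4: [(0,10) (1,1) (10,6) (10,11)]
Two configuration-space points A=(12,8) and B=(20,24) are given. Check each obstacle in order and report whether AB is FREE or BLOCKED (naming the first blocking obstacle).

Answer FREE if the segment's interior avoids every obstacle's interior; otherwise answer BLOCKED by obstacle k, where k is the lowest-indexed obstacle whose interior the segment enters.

Obstacle 1 [(13,17) (22,13) (24,14) (24,24) (16,23)]:
  edge (13,17)–(22,13): crosses AB
  edge (22,13)–(24,14): clear
  edge (24,14)–(24,24): clear
  edge (24,24)–(16,23): crosses AB
  edge (16,23)–(13,17): clear
  → BLOCKED
Obstacle 2 [(1,13) (8,13) (11,16) (11,23) (3,17)]:
  edge (1,13)–(8,13): clear
  edge (8,13)–(11,16): clear
  edge (11,16)–(11,23): clear
  edge (11,23)–(3,17): clear
  edge (3,17)–(1,13): clear
  midpoint (16,16) outside
  → clear
Obstacle 3 [(15,6) (16,3) (20,0) (20,10)]:
  edge (15,6)–(16,3): clear
  edge (16,3)–(20,0): clear
  edge (20,0)–(20,10): clear
  edge (20,10)–(15,6): clear
  midpoint (16,16) outside
  → clear
Obstacle 4 [(0,10) (1,1) (10,6) (10,11)]:
  edge (0,10)–(1,1): clear
  edge (1,1)–(10,6): clear
  edge (10,6)–(10,11): clear
  edge (10,11)–(0,10): clear
  midpoint (16,16) outside
  → clear

BLOCKED by obstacle 1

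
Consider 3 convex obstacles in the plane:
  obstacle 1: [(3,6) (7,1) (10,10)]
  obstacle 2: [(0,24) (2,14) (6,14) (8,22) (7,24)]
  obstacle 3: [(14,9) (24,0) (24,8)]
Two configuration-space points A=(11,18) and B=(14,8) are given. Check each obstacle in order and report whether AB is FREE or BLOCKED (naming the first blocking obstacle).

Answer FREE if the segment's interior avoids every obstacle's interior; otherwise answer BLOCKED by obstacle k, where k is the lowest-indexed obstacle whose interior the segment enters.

Obstacle 1 [(3,6) (7,1) (10,10)]:
  edge (3,6)–(7,1): clear
  edge (7,1)–(10,10): clear
  edge (10,10)–(3,6): clear
  midpoint (25/2,13) outside
  → clear
Obstacle 2 [(0,24) (2,14) (6,14) (8,22) (7,24)]:
  edge (0,24)–(2,14): clear
  edge (2,14)–(6,14): clear
  edge (6,14)–(8,22): clear
  edge (8,22)–(7,24): clear
  edge (7,24)–(0,24): clear
  midpoint (25/2,13) outside
  → clear
Obstacle 3 [(14,9) (24,0) (24,8)]:
  edge (14,9)–(24,0): clear
  edge (24,0)–(24,8): clear
  edge (24,8)–(14,9): clear
  midpoint (25/2,13) outside
  → clear

FREE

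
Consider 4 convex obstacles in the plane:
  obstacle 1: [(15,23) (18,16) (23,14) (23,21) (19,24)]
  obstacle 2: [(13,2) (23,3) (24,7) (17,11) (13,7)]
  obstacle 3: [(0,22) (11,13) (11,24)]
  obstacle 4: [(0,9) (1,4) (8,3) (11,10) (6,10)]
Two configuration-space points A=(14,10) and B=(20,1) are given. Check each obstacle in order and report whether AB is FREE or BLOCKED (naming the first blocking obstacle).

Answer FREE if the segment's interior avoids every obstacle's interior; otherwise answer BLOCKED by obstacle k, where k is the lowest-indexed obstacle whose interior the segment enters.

Obstacle 1 [(15,23) (18,16) (23,14) (23,21) (19,24)]:
  edge (15,23)–(18,16): clear
  edge (18,16)–(23,14): clear
  edge (23,14)–(23,21): clear
  edge (23,21)–(19,24): clear
  edge (19,24)–(15,23): clear
  midpoint (17,11/2) outside
  → clear
Obstacle 2 [(13,2) (23,3) (24,7) (17,11) (13,7)]:
  edge (13,2)–(23,3): crosses AB
  edge (23,3)–(24,7): clear
  edge (24,7)–(17,11): clear
  edge (17,11)–(13,7): crosses AB
  edge (13,7)–(13,2): clear
  → BLOCKED
Obstacle 3 [(0,22) (11,13) (11,24)]:
  edge (0,22)–(11,13): clear
  edge (11,13)–(11,24): clear
  edge (11,24)–(0,22): clear
  midpoint (17,11/2) outside
  → clear
Obstacle 4 [(0,9) (1,4) (8,3) (11,10) (6,10)]:
  edge (0,9)–(1,4): clear
  edge (1,4)–(8,3): clear
  edge (8,3)–(11,10): clear
  edge (11,10)–(6,10): clear
  edge (6,10)–(0,9): clear
  midpoint (17,11/2) outside
  → clear

BLOCKED by obstacle 2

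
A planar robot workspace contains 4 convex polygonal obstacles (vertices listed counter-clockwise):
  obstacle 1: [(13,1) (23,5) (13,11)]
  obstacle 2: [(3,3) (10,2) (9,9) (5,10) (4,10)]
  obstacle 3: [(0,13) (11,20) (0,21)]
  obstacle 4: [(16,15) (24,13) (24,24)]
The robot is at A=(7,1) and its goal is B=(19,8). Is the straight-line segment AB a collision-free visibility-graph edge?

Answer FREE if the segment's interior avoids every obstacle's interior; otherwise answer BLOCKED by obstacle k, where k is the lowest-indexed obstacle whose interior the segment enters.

Obstacle 1 [(13,1) (23,5) (13,11)]:
  edge (13,1)–(23,5): clear
  edge (23,5)–(13,11): crosses AB
  edge (13,11)–(13,1): crosses AB
  → BLOCKED
Obstacle 2 [(3,3) (10,2) (9,9) (5,10) (4,10)]:
  edge (3,3)–(10,2): crosses AB
  edge (10,2)–(9,9): crosses AB
  edge (9,9)–(5,10): clear
  edge (5,10)–(4,10): clear
  edge (4,10)–(3,3): clear
  → BLOCKED
Obstacle 3 [(0,13) (11,20) (0,21)]:
  edge (0,13)–(11,20): clear
  edge (11,20)–(0,21): clear
  edge (0,21)–(0,13): clear
  midpoint (13,9/2) outside
  → clear
Obstacle 4 [(16,15) (24,13) (24,24)]:
  edge (16,15)–(24,13): clear
  edge (24,13)–(24,24): clear
  edge (24,24)–(16,15): clear
  midpoint (13,9/2) outside
  → clear

BLOCKED by obstacle 1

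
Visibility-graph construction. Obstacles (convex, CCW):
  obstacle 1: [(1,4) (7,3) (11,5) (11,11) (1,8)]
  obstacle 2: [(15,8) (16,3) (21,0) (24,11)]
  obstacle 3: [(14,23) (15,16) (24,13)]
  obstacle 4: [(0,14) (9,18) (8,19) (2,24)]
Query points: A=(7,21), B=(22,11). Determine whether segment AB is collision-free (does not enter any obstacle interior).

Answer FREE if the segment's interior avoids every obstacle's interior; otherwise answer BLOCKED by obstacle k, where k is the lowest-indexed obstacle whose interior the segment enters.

Obstacle 1 [(1,4) (7,3) (11,5) (11,11) (1,8)]:
  edge (1,4)–(7,3): clear
  edge (7,3)–(11,5): clear
  edge (11,5)–(11,11): clear
  edge (11,11)–(1,8): clear
  edge (1,8)–(1,4): clear
  midpoint (29/2,16) outside
  → clear
Obstacle 2 [(15,8) (16,3) (21,0) (24,11)]:
  edge (15,8)–(16,3): clear
  edge (16,3)–(21,0): clear
  edge (21,0)–(24,11): clear
  edge (24,11)–(15,8): clear
  midpoint (29/2,16) outside
  → clear
Obstacle 3 [(14,23) (15,16) (24,13)]:
  edge (14,23)–(15,16): clear
  edge (15,16)–(24,13): clear
  edge (24,13)–(14,23): clear
  midpoint (29/2,16) outside
  → clear
Obstacle 4 [(0,14) (9,18) (8,19) (2,24)]:
  edge (0,14)–(9,18): clear
  edge (9,18)–(8,19): clear
  edge (8,19)–(2,24): clear
  edge (2,24)–(0,14): clear
  midpoint (29/2,16) outside
  → clear

FREE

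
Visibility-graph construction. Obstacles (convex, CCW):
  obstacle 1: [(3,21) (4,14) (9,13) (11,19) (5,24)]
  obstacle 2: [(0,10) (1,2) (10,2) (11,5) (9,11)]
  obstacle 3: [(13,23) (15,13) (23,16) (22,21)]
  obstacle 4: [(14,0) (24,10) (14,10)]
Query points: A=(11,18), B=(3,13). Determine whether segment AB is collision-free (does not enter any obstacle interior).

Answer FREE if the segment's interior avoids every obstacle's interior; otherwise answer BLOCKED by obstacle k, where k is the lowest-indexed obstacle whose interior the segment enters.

Obstacle 1 [(3,21) (4,14) (9,13) (11,19) (5,24)]:
  edge (3,21)–(4,14): clear
  edge (4,14)–(9,13): crosses AB
  edge (9,13)–(11,19): crosses AB
  edge (11,19)–(5,24): clear
  edge (5,24)–(3,21): clear
  → BLOCKED
Obstacle 2 [(0,10) (1,2) (10,2) (11,5) (9,11)]:
  edge (0,10)–(1,2): clear
  edge (1,2)–(10,2): clear
  edge (10,2)–(11,5): clear
  edge (11,5)–(9,11): clear
  edge (9,11)–(0,10): clear
  midpoint (7,31/2) outside
  → clear
Obstacle 3 [(13,23) (15,13) (23,16) (22,21)]:
  edge (13,23)–(15,13): clear
  edge (15,13)–(23,16): clear
  edge (23,16)–(22,21): clear
  edge (22,21)–(13,23): clear
  midpoint (7,31/2) outside
  → clear
Obstacle 4 [(14,0) (24,10) (14,10)]:
  edge (14,0)–(24,10): clear
  edge (24,10)–(14,10): clear
  edge (14,10)–(14,0): clear
  midpoint (7,31/2) outside
  → clear

BLOCKED by obstacle 1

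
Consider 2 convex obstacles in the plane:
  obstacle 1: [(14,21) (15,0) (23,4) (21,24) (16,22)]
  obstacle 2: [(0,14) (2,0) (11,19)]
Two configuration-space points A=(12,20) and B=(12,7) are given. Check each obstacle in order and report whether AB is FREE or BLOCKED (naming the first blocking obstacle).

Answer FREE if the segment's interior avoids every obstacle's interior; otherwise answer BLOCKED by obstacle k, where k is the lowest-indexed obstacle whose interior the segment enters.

FREE

Obstacle 1 [(14,21) (15,0) (23,4) (21,24) (16,22)]:
  edge (14,21)–(15,0): clear
  edge (15,0)–(23,4): clear
  edge (23,4)–(21,24): clear
  edge (21,24)–(16,22): clear
  edge (16,22)–(14,21): clear
  midpoint (12,27/2) outside
  → clear
Obstacle 2 [(0,14) (2,0) (11,19)]:
  edge (0,14)–(2,0): clear
  edge (2,0)–(11,19): clear
  edge (11,19)–(0,14): clear
  midpoint (12,27/2) outside
  → clear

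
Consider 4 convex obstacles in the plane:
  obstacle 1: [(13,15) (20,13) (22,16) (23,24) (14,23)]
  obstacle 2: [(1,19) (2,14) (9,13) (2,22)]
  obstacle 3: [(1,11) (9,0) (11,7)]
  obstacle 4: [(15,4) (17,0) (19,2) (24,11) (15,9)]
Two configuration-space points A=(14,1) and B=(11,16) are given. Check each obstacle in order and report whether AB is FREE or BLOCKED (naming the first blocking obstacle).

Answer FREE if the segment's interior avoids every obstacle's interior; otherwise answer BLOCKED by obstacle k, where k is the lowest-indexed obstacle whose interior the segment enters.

Obstacle 1 [(13,15) (20,13) (22,16) (23,24) (14,23)]:
  edge (13,15)–(20,13): clear
  edge (20,13)–(22,16): clear
  edge (22,16)–(23,24): clear
  edge (23,24)–(14,23): clear
  edge (14,23)–(13,15): clear
  midpoint (25/2,17/2) outside
  → clear
Obstacle 2 [(1,19) (2,14) (9,13) (2,22)]:
  edge (1,19)–(2,14): clear
  edge (2,14)–(9,13): clear
  edge (9,13)–(2,22): clear
  edge (2,22)–(1,19): clear
  midpoint (25/2,17/2) outside
  → clear
Obstacle 3 [(1,11) (9,0) (11,7)]:
  edge (1,11)–(9,0): clear
  edge (9,0)–(11,7): clear
  edge (11,7)–(1,11): clear
  midpoint (25/2,17/2) outside
  → clear
Obstacle 4 [(15,4) (17,0) (19,2) (24,11) (15,9)]:
  edge (15,4)–(17,0): clear
  edge (17,0)–(19,2): clear
  edge (19,2)–(24,11): clear
  edge (24,11)–(15,9): clear
  edge (15,9)–(15,4): clear
  midpoint (25/2,17/2) outside
  → clear

FREE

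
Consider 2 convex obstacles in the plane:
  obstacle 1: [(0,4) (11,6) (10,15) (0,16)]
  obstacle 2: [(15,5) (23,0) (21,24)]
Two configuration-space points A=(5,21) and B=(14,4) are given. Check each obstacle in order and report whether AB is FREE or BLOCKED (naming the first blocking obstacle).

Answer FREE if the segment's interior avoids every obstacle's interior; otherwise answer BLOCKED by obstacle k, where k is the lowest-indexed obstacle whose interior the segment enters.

BLOCKED by obstacle 1

Obstacle 1 [(0,4) (11,6) (10,15) (0,16)]:
  edge (0,4)–(11,6): clear
  edge (11,6)–(10,15): crosses AB
  edge (10,15)–(0,16): crosses AB
  edge (0,16)–(0,4): clear
  → BLOCKED
Obstacle 2 [(15,5) (23,0) (21,24)]:
  edge (15,5)–(23,0): clear
  edge (23,0)–(21,24): clear
  edge (21,24)–(15,5): clear
  midpoint (19/2,25/2) outside
  → clear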